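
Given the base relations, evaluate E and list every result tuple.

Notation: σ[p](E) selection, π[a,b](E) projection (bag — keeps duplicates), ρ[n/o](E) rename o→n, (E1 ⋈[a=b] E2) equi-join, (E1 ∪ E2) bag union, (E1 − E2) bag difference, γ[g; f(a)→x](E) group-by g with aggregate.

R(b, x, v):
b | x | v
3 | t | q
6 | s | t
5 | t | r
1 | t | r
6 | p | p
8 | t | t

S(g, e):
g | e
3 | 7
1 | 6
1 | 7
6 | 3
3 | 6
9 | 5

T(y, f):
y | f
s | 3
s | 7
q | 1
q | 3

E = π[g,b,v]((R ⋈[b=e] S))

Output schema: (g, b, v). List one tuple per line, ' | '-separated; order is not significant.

Stepwise |·|:
  R → 6
  S → 6
  (R ⋈[b=e] S) → 6
  π[g,b,v]((R ⋈[b=e] S)) → 6

== RESULT ==
g | b | v
1 | 6 | p
1 | 6 | t
3 | 6 | p
3 | 6 | t
6 | 3 | q
9 | 5 | r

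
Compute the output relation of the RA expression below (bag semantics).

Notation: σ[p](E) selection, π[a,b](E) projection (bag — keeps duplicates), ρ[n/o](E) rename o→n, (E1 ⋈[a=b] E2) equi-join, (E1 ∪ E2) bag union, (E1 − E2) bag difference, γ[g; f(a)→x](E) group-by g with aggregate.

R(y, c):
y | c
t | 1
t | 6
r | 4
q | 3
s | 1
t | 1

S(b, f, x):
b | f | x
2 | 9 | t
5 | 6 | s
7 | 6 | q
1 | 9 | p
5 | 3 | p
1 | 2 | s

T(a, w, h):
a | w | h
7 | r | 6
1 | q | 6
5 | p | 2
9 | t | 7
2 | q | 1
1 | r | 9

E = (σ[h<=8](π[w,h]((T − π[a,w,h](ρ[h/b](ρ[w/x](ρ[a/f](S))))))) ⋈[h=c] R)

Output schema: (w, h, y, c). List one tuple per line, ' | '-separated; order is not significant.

Stepwise |·|:
  T → 6
  S → 6
  ρ[a/f](S) → 6
  ρ[w/x](ρ[a/f](S)) → 6
  ρ[h/b](ρ[w/x](ρ[a/f](S))) → 6
  π[a,w,h](ρ[h/b](ρ[w/x](ρ[a/f](S)))) → 6
  (T − π[a,w,h](ρ[h/b](ρ[w/x](ρ[a/f](S))))) → 6
  π[w,h]((T − π[a,w,h](ρ[h/b](ρ[w/x](ρ[a/f](S)))))) → 6
  σ[h<=8](π[w,h]((T − π[a,w,h](ρ[h/b](ρ[w/x](ρ[a/f](S))))))) → 5
  R → 6
  (σ[h<=8](π[w,h]((T − π[a,w,h](ρ[h/b](ρ[w/x](ρ[a/f](S))))))) ⋈[h=c] R) → 5

== RESULT ==
w | h | y | c
q | 1 | s | 1
q | 1 | t | 1
q | 1 | t | 1
q | 6 | t | 6
r | 6 | t | 6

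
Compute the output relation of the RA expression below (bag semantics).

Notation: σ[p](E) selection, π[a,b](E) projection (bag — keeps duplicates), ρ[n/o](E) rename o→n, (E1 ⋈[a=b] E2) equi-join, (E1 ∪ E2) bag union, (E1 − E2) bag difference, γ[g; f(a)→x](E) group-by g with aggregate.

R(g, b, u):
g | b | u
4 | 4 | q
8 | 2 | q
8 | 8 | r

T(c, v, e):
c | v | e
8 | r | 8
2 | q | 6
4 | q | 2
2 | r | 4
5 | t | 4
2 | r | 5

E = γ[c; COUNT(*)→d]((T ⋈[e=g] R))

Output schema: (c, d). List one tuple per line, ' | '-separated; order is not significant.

Subexpression sizes:
  T → 6
  R → 3
  (T ⋈[e=g] R) → 4
  γ[c; COUNT(*)→d]((T ⋈[e=g] R)) → 3

== RESULT ==
c | d
2 | 1
5 | 1
8 | 2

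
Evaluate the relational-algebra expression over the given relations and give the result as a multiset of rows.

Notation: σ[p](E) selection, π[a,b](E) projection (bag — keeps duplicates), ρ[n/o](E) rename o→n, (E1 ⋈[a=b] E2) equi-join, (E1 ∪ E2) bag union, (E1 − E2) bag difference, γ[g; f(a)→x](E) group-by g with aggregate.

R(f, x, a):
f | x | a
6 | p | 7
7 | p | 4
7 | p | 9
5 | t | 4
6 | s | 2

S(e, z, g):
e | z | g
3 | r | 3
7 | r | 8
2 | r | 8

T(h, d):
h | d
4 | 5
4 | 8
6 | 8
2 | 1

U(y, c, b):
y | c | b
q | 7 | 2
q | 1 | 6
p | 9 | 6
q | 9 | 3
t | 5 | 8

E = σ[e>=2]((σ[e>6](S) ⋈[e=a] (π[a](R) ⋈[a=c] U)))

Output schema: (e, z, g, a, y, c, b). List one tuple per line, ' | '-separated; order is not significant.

Subexpression sizes:
  S → 3
  σ[e>6](S) → 1
  R → 5
  π[a](R) → 5
  U → 5
  (π[a](R) ⋈[a=c] U) → 3
  (σ[e>6](S) ⋈[e=a] (π[a](R) ⋈[a=c] U)) → 1
  σ[e>=2]((σ[e>6](S) ⋈[e=a] (π[a](R) ⋈[a=c] U))) → 1

== RESULT ==
e | z | g | a | y | c | b
7 | r | 8 | 7 | q | 7 | 2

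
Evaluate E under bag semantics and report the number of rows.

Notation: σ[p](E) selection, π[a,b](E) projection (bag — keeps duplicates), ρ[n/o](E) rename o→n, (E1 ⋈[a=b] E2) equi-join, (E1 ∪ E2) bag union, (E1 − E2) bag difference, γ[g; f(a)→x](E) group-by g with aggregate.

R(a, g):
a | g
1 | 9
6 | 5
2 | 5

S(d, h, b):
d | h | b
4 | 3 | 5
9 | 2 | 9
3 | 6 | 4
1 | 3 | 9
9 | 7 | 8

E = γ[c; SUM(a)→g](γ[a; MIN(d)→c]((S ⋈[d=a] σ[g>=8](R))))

Per-node cardinality:
  S → 5
  R → 3
  σ[g>=8](R) → 1
  (S ⋈[d=a] σ[g>=8](R)) → 1
  γ[a; MIN(d)→c]((S ⋈[d=a] σ[g>=8](R))) → 1
  γ[c; SUM(a)→g](γ[a; MIN(d)→c]((S ⋈[d=a] σ[g>=8](R)))) → 1

|E| = 1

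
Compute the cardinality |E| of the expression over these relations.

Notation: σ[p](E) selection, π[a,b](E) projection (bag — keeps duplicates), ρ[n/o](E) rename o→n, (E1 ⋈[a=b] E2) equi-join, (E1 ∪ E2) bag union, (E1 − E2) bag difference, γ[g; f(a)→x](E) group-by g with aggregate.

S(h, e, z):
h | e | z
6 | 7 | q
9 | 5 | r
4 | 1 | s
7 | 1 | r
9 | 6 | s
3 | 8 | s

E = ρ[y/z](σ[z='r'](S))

Subexpression sizes:
  S → 6
  σ[z='r'](S) → 2
  ρ[y/z](σ[z='r'](S)) → 2

|E| = 2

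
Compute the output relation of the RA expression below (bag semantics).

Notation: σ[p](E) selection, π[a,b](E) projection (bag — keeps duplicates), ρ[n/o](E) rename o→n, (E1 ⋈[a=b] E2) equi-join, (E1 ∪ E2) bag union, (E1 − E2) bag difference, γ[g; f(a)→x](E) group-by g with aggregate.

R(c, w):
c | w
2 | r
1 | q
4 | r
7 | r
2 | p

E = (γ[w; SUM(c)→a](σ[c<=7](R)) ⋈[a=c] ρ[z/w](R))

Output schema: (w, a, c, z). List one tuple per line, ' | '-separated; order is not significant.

Per-node cardinality:
  R → 5
  σ[c<=7](R) → 5
  γ[w; SUM(c)→a](σ[c<=7](R)) → 3
  R → 5
  ρ[z/w](R) → 5
  (γ[w; SUM(c)→a](σ[c<=7](R)) ⋈[a=c] ρ[z/w](R)) → 3

== RESULT ==
w | a | c | z
p | 2 | 2 | p
p | 2 | 2 | r
q | 1 | 1 | q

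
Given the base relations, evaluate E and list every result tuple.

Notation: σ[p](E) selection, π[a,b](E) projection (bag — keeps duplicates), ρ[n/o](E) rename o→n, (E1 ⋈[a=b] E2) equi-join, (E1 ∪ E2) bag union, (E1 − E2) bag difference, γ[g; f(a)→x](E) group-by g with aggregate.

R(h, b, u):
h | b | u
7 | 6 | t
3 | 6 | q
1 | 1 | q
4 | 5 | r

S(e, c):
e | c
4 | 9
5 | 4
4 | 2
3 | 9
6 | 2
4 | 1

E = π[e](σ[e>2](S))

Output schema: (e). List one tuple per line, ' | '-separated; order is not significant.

Stepwise |·|:
  S → 6
  σ[e>2](S) → 6
  π[e](σ[e>2](S)) → 6

== RESULT ==
e
3
4
4
4
5
6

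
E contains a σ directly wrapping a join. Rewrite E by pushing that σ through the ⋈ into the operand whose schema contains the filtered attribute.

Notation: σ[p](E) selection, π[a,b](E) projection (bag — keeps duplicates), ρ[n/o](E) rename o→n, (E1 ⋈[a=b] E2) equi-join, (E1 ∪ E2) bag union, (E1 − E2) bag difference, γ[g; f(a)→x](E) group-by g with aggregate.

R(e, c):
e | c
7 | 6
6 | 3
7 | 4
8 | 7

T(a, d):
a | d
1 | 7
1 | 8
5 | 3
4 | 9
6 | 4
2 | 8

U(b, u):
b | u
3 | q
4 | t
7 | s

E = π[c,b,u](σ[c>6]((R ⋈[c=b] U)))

σ filters on c, owned by the left side.
E' = π[c,b,u]((σ[c>6](R) ⋈[c=b] U))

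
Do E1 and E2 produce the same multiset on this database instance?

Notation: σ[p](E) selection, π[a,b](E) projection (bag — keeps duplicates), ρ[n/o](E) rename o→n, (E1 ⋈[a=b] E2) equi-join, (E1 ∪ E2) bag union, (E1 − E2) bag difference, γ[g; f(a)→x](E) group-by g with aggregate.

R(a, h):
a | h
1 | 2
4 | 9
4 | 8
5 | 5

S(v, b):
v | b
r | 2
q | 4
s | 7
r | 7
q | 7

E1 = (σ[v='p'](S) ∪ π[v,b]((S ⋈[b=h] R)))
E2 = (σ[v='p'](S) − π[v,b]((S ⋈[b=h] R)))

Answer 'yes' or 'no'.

E1 row counts bottom-up:
  S → 5
  σ[v='p'](S) → 0
  S → 5
  R → 4
  (S ⋈[b=h] R) → 1
  π[v,b]((S ⋈[b=h] R)) → 1
  (σ[v='p'](S) ∪ π[v,b]((S ⋈[b=h] R))) → 1
E2 row counts bottom-up:
  S → 5
  σ[v='p'](S) → 0
  S → 5
  R → 4
  (S ⋈[b=h] R) → 1
  π[v,b]((S ⋈[b=h] R)) → 1
  (σ[v='p'](S) − π[v,b]((S ⋈[b=h] R))) → 0

E1 result:
v | b
r | 2
E2 result:
v | b
(0 rows)
Witness: ('r', 2) appears 1× in E1 but 0× in E2.

no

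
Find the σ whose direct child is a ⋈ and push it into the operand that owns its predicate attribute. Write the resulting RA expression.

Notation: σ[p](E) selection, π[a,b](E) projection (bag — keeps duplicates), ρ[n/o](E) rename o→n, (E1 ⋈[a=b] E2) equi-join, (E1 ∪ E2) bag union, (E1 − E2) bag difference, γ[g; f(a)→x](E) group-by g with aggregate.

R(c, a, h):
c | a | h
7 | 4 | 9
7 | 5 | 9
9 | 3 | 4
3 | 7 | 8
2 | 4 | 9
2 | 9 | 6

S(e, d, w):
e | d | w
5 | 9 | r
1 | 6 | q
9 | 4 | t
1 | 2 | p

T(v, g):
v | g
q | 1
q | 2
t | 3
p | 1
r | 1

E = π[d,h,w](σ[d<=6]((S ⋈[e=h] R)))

σ filters on d, owned by the left side.
E' = π[d,h,w]((σ[d<=6](S) ⋈[e=h] R))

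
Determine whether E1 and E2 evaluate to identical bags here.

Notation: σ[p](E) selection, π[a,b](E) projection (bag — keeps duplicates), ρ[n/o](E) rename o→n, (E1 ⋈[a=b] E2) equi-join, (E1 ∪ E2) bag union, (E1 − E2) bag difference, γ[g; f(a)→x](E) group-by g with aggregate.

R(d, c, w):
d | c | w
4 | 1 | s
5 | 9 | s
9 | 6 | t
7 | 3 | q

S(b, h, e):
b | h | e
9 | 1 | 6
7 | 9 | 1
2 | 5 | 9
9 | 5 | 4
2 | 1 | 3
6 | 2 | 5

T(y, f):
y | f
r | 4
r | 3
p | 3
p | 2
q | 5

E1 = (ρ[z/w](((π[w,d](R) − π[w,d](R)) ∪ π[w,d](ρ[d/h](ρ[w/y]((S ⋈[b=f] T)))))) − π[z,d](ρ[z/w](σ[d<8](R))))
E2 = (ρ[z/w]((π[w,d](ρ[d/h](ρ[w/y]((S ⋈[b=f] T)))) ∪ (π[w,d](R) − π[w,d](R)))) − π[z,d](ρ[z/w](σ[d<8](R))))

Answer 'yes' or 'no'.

E1 row counts bottom-up:
  R → 4
  π[w,d](R) → 4
  R → 4
  π[w,d](R) → 4
  (π[w,d](R) − π[w,d](R)) → 0
  S → 6
  T → 5
  (S ⋈[b=f] T) → 2
  ρ[w/y]((S ⋈[b=f] T)) → 2
  ρ[d/h](ρ[w/y]((S ⋈[b=f] T))) → 2
  π[w,d](ρ[d/h](ρ[w/y]((S ⋈[b=f] T)))) → 2
  ((π[w,d](R) − π[w,d](R)) ∪ π[w,d](ρ[d/h](ρ[w/y]((S ⋈[b=f] T))))) → 2
  ρ[z/w](((π[w,d](R) − π[w,d](R)) ∪ π[w,d](ρ[d/h](ρ[w/y]((S ⋈[b=f] T)))))) → 2
  R → 4
  σ[d<8](R) → 3
  ρ[z/w](σ[d<8](R)) → 3
  π[z,d](ρ[z/w](σ[d<8](R))) → 3
  (ρ[z/w](((π[w,d](R) − π[w,d](R)) ∪ π[w,d](ρ[d/h](ρ[w/y]((S ⋈[b=f] T)))))) − π[z,d](ρ[z/w](σ[d<8](R)))) → 2
E2 row counts bottom-up:
  S → 6
  T → 5
  (S ⋈[b=f] T) → 2
  ρ[w/y]((S ⋈[b=f] T)) → 2
  ρ[d/h](ρ[w/y]((S ⋈[b=f] T))) → 2
  π[w,d](ρ[d/h](ρ[w/y]((S ⋈[b=f] T)))) → 2
  R → 4
  π[w,d](R) → 4
  R → 4
  π[w,d](R) → 4
  (π[w,d](R) − π[w,d](R)) → 0
  (π[w,d](ρ[d/h](ρ[w/y]((S ⋈[b=f] T)))) ∪ (π[w,d](R) − π[w,d](R))) → 2
  ρ[z/w]((π[w,d](ρ[d/h](ρ[w/y]((S ⋈[b=f] T)))) ∪ (π[w,d](R) − π[w,d](R)))) → 2
  R → 4
  σ[d<8](R) → 3
  ρ[z/w](σ[d<8](R)) → 3
  π[z,d](ρ[z/w](σ[d<8](R))) → 3
  (ρ[z/w]((π[w,d](ρ[d/h](ρ[w/y]((S ⋈[b=f] T)))) ∪ (π[w,d](R) − π[w,d](R)))) − π[z,d](ρ[z/w](σ[d<8](R)))) → 2

E1 and E2 produce the same multiset:
z | d
p | 1
p | 5

yes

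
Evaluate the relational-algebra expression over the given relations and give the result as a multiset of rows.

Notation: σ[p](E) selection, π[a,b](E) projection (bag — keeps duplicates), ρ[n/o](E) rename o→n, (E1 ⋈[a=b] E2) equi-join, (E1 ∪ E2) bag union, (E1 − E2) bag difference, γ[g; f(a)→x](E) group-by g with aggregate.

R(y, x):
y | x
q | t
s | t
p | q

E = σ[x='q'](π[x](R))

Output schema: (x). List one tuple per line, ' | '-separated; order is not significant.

Row counts bottom-up:
  R → 3
  π[x](R) → 3
  σ[x='q'](π[x](R)) → 1

== RESULT ==
x
q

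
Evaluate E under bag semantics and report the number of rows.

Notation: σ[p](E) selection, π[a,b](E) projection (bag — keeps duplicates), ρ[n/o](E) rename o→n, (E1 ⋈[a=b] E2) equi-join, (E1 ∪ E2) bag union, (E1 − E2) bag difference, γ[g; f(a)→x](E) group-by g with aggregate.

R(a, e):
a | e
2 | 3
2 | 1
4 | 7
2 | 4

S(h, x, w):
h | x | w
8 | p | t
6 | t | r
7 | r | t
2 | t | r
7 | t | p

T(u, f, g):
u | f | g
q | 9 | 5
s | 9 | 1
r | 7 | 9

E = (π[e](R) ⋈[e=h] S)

Row counts bottom-up:
  R → 4
  π[e](R) → 4
  S → 5
  (π[e](R) ⋈[e=h] S) → 2

|E| = 2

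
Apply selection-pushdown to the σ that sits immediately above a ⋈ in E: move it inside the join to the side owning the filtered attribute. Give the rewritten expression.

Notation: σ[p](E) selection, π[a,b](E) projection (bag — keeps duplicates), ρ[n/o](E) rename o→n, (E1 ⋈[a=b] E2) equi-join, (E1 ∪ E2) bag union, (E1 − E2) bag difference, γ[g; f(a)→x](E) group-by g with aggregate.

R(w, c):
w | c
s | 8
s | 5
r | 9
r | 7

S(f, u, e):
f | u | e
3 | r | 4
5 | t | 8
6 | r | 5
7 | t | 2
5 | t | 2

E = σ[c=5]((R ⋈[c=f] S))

σ filters on c, owned by the left side.
E' = (σ[c=5](R) ⋈[c=f] S)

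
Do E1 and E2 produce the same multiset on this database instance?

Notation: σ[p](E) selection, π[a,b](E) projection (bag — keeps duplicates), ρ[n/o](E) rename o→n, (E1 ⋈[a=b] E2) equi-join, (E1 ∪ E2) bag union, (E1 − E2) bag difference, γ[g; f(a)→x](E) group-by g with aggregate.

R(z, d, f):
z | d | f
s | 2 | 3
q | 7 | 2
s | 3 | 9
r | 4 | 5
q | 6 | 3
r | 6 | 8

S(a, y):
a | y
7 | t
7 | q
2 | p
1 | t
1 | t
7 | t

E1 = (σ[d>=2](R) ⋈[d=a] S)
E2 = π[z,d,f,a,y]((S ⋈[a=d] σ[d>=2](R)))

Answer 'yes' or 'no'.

E1 row counts bottom-up:
  R → 6
  σ[d>=2](R) → 6
  S → 6
  (σ[d>=2](R) ⋈[d=a] S) → 4
E2 row counts bottom-up:
  S → 6
  R → 6
  σ[d>=2](R) → 6
  (S ⋈[a=d] σ[d>=2](R)) → 4
  π[z,d,f,a,y]((S ⋈[a=d] σ[d>=2](R))) → 4

E1 and E2 produce the same multiset:
z | d | f | a | y
q | 7 | 2 | 7 | q
q | 7 | 2 | 7 | t
q | 7 | 2 | 7 | t
s | 2 | 3 | 2 | p

yes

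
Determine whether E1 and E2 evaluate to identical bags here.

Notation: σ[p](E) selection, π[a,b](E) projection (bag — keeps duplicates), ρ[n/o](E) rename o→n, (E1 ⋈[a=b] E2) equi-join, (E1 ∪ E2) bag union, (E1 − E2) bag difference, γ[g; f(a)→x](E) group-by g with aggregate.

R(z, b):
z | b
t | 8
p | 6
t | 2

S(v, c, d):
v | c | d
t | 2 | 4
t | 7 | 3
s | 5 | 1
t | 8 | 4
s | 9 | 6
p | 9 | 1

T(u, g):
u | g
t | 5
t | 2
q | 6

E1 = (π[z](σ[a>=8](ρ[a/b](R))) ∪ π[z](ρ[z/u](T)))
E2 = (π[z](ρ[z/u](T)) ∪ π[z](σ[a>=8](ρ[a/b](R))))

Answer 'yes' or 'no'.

E1 subexpression sizes:
  R → 3
  ρ[a/b](R) → 3
  σ[a>=8](ρ[a/b](R)) → 1
  π[z](σ[a>=8](ρ[a/b](R))) → 1
  T → 3
  ρ[z/u](T) → 3
  π[z](ρ[z/u](T)) → 3
  (π[z](σ[a>=8](ρ[a/b](R))) ∪ π[z](ρ[z/u](T))) → 4
E2 subexpression sizes:
  T → 3
  ρ[z/u](T) → 3
  π[z](ρ[z/u](T)) → 3
  R → 3
  ρ[a/b](R) → 3
  σ[a>=8](ρ[a/b](R)) → 1
  π[z](σ[a>=8](ρ[a/b](R))) → 1
  (π[z](ρ[z/u](T)) ∪ π[z](σ[a>=8](ρ[a/b](R)))) → 4

E1 and E2 produce the same multiset:
z
q
t
t
t

yes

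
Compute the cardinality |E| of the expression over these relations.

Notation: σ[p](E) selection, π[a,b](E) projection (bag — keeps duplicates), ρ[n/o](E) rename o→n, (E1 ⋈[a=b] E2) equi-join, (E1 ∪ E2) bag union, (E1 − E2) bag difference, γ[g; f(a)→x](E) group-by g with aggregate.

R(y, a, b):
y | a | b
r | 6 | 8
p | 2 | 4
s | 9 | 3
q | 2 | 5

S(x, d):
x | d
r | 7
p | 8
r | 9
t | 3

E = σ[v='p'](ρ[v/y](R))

Stepwise |·|:
  R → 4
  ρ[v/y](R) → 4
  σ[v='p'](ρ[v/y](R)) → 1

|E| = 1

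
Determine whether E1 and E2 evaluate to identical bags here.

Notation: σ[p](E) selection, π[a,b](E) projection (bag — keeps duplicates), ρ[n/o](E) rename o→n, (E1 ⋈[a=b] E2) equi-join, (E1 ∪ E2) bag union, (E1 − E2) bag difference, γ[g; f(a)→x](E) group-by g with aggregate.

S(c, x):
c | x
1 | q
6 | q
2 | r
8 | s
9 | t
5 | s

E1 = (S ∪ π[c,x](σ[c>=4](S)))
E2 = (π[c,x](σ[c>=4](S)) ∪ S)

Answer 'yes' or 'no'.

E1 stepwise |·|:
  S → 6
  S → 6
  σ[c>=4](S) → 4
  π[c,x](σ[c>=4](S)) → 4
  (S ∪ π[c,x](σ[c>=4](S))) → 10
E2 stepwise |·|:
  S → 6
  σ[c>=4](S) → 4
  π[c,x](σ[c>=4](S)) → 4
  S → 6
  (π[c,x](σ[c>=4](S)) ∪ S) → 10

E1 and E2 produce the same multiset:
c | x
1 | q
2 | r
5 | s
5 | s
6 | q
6 | q
8 | s
8 | s
9 | t
9 | t

yes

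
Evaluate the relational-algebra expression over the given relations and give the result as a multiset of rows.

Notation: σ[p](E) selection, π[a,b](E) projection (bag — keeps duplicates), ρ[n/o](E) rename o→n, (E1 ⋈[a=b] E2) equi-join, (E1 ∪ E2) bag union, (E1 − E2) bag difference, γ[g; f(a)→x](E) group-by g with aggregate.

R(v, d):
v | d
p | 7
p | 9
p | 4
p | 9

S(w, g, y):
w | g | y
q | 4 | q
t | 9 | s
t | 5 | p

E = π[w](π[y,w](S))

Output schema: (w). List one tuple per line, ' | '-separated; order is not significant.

Per-node cardinality:
  S → 3
  π[y,w](S) → 3
  π[w](π[y,w](S)) → 3

== RESULT ==
w
q
t
t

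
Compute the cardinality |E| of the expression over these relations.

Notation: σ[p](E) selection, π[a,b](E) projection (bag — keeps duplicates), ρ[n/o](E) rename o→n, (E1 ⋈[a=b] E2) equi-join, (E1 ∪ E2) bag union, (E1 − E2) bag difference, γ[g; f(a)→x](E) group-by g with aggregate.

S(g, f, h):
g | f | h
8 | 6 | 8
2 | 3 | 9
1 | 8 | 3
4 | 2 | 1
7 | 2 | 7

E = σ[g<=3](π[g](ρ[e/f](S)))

Stepwise |·|:
  S → 5
  ρ[e/f](S) → 5
  π[g](ρ[e/f](S)) → 5
  σ[g<=3](π[g](ρ[e/f](S))) → 2

|E| = 2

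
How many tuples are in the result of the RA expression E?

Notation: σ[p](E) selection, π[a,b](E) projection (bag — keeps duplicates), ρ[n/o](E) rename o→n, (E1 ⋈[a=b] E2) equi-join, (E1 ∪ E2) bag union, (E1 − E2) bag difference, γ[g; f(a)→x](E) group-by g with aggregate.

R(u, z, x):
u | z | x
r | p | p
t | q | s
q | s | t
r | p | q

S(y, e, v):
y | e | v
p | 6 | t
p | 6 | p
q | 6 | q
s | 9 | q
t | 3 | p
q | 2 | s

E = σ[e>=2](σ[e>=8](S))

Row counts bottom-up:
  S → 6
  σ[e>=8](S) → 1
  σ[e>=2](σ[e>=8](S)) → 1

|E| = 1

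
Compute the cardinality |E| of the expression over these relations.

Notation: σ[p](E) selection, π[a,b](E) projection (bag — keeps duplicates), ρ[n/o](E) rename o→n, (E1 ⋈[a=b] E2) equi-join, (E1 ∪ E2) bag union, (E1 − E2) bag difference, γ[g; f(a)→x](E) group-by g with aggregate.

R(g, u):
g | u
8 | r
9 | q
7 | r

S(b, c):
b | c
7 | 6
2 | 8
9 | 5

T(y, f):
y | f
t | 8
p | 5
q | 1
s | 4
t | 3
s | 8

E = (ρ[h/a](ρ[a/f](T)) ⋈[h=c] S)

Subexpression sizes:
  T → 6
  ρ[a/f](T) → 6
  ρ[h/a](ρ[a/f](T)) → 6
  S → 3
  (ρ[h/a](ρ[a/f](T)) ⋈[h=c] S) → 3

|E| = 3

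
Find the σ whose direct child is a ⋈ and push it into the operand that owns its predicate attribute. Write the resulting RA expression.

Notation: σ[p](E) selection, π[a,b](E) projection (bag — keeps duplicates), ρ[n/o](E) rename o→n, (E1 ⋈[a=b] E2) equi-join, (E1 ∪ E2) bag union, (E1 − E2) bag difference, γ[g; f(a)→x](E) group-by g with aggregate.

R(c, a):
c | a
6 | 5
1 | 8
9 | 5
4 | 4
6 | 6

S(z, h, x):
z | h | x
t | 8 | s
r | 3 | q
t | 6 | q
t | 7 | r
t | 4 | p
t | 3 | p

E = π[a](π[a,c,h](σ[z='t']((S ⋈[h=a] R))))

σ filters on z, owned by the left side.
E' = π[a](π[a,c,h]((σ[z='t'](S) ⋈[h=a] R)))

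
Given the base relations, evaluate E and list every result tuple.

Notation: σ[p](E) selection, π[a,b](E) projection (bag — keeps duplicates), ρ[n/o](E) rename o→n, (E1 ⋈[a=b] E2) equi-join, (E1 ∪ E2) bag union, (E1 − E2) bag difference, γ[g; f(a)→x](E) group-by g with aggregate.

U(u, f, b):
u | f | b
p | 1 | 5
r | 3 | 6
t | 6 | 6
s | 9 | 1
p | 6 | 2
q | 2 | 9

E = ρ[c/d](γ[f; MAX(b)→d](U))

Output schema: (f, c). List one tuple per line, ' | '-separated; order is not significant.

Row counts bottom-up:
  U → 6
  γ[f; MAX(b)→d](U) → 5
  ρ[c/d](γ[f; MAX(b)→d](U)) → 5

== RESULT ==
f | c
1 | 5
2 | 9
3 | 6
6 | 6
9 | 1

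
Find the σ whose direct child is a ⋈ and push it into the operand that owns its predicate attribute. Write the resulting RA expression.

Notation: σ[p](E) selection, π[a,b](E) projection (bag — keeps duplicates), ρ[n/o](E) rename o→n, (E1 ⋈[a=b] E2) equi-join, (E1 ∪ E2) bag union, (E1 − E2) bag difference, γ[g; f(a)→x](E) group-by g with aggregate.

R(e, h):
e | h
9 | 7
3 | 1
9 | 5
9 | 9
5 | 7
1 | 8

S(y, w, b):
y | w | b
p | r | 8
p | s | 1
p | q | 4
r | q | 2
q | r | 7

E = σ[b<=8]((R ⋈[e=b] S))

σ filters on b, owned by the right side.
E' = (R ⋈[e=b] σ[b<=8](S))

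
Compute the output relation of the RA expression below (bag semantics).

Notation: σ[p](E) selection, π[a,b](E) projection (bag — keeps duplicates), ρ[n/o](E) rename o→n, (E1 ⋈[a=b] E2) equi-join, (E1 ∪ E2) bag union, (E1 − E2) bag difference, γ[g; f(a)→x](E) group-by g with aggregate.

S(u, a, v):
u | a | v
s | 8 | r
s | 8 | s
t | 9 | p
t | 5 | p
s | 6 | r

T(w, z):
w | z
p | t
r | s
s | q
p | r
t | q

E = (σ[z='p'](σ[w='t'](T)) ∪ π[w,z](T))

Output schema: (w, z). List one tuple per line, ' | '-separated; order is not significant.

Subexpression sizes:
  T → 5
  σ[w='t'](T) → 1
  σ[z='p'](σ[w='t'](T)) → 0
  T → 5
  π[w,z](T) → 5
  (σ[z='p'](σ[w='t'](T)) ∪ π[w,z](T)) → 5

== RESULT ==
w | z
p | r
p | t
r | s
s | q
t | q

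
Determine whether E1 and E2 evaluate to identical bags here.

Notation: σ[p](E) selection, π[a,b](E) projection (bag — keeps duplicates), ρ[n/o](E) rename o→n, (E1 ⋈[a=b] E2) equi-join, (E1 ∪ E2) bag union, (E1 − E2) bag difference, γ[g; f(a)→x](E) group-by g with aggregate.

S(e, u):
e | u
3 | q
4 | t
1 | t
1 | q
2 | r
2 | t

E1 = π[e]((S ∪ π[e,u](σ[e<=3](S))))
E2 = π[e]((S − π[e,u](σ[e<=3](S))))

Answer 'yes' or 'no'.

E1 subexpression sizes:
  S → 6
  S → 6
  σ[e<=3](S) → 5
  π[e,u](σ[e<=3](S)) → 5
  (S ∪ π[e,u](σ[e<=3](S))) → 11
  π[e]((S ∪ π[e,u](σ[e<=3](S)))) → 11
E2 subexpression sizes:
  S → 6
  S → 6
  σ[e<=3](S) → 5
  π[e,u](σ[e<=3](S)) → 5
  (S − π[e,u](σ[e<=3](S))) → 1
  π[e]((S − π[e,u](σ[e<=3](S)))) → 1

E1 result:
e
1
1
1
1
2
2
2
2
3
3
4
E2 result:
e
4
Witness: (1,) appears 4× in E1 but 0× in E2.

no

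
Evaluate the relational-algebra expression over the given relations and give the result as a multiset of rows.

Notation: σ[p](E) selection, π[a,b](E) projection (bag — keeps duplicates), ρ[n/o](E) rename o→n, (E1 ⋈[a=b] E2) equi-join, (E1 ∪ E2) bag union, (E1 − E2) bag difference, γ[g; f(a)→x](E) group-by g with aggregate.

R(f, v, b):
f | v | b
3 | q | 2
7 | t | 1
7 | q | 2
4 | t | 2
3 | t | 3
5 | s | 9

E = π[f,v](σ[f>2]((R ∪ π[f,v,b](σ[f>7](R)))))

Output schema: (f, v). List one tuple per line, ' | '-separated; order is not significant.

Stepwise |·|:
  R → 6
  R → 6
  σ[f>7](R) → 0
  π[f,v,b](σ[f>7](R)) → 0
  (R ∪ π[f,v,b](σ[f>7](R))) → 6
  σ[f>2]((R ∪ π[f,v,b](σ[f>7](R)))) → 6
  π[f,v](σ[f>2]((R ∪ π[f,v,b](σ[f>7](R))))) → 6

== RESULT ==
f | v
3 | q
3 | t
4 | t
5 | s
7 | q
7 | t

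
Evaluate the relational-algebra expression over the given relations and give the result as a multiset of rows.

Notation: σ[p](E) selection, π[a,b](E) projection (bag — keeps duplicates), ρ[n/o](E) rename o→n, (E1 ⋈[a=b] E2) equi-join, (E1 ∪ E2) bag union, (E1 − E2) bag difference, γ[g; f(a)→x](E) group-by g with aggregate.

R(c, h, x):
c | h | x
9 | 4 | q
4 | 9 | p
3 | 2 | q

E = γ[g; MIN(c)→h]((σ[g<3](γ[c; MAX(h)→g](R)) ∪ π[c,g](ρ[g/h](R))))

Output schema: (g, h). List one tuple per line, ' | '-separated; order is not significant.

Per-node cardinality:
  R → 3
  γ[c; MAX(h)→g](R) → 3
  σ[g<3](γ[c; MAX(h)→g](R)) → 1
  R → 3
  ρ[g/h](R) → 3
  π[c,g](ρ[g/h](R)) → 3
  (σ[g<3](γ[c; MAX(h)→g](R)) ∪ π[c,g](ρ[g/h](R))) → 4
  γ[g; MIN(c)→h]((σ[g<3](γ[c; MAX(h)→g](R)) ∪ π[c,g](ρ[g/h](R)))) → 3

== RESULT ==
g | h
2 | 3
4 | 9
9 | 4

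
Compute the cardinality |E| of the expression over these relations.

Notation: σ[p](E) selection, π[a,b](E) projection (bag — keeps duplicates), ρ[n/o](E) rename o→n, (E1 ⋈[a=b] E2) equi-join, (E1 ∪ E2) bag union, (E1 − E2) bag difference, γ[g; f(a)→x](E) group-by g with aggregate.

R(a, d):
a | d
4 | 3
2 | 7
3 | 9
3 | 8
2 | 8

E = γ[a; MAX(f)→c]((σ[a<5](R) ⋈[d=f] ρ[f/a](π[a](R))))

Stepwise |·|:
  R → 5
  σ[a<5](R) → 5
  R → 5
  π[a](R) → 5
  ρ[f/a](π[a](R)) → 5
  (σ[a<5](R) ⋈[d=f] ρ[f/a](π[a](R))) → 2
  γ[a; MAX(f)→c]((σ[a<5](R) ⋈[d=f] ρ[f/a](π[a](R)))) → 1

|E| = 1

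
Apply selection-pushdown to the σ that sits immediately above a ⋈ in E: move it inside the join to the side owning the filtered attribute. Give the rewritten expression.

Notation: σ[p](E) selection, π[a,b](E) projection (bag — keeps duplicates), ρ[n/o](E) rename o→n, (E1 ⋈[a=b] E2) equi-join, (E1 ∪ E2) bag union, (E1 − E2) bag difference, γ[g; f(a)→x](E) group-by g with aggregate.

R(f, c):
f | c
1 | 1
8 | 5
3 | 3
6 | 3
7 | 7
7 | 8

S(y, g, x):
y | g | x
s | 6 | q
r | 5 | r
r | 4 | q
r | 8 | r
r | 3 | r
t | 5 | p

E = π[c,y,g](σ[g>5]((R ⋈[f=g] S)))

σ filters on g, owned by the right side.
E' = π[c,y,g]((R ⋈[f=g] σ[g>5](S)))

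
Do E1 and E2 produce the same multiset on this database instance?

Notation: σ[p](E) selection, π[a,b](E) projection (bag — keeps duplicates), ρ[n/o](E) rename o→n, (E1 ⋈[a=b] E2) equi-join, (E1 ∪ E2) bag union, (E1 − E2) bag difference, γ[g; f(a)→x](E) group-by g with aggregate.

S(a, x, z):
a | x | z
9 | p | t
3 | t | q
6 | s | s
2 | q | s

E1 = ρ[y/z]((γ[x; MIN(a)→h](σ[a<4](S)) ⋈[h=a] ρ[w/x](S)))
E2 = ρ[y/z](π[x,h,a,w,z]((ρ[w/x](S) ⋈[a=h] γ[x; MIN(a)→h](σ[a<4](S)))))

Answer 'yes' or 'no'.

E1 subexpression sizes:
  S → 4
  σ[a<4](S) → 2
  γ[x; MIN(a)→h](σ[a<4](S)) → 2
  S → 4
  ρ[w/x](S) → 4
  (γ[x; MIN(a)→h](σ[a<4](S)) ⋈[h=a] ρ[w/x](S)) → 2
  ρ[y/z]((γ[x; MIN(a)→h](σ[a<4](S)) ⋈[h=a] ρ[w/x](S))) → 2
E2 subexpression sizes:
  S → 4
  ρ[w/x](S) → 4
  S → 4
  σ[a<4](S) → 2
  γ[x; MIN(a)→h](σ[a<4](S)) → 2
  (ρ[w/x](S) ⋈[a=h] γ[x; MIN(a)→h](σ[a<4](S))) → 2
  π[x,h,a,w,z]((ρ[w/x](S) ⋈[a=h] γ[x; MIN(a)→h](σ[a<4](S)))) → 2
  ρ[y/z](π[x,h,a,w,z]((ρ[w/x](S) ⋈[a=h] γ[x; MIN(a)→h](σ[a<4](S))))) → 2

E1 and E2 produce the same multiset:
x | h | a | w | y
q | 2 | 2 | q | s
t | 3 | 3 | t | q

yes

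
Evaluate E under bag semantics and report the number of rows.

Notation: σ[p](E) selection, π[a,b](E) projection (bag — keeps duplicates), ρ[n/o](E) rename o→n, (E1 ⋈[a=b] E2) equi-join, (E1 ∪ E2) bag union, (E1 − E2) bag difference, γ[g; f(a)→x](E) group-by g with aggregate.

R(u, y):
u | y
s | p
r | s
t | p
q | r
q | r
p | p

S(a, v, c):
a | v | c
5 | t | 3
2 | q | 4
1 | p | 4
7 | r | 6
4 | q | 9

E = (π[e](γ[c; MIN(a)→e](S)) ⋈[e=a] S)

Subexpression sizes:
  S → 5
  γ[c; MIN(a)→e](S) → 4
  π[e](γ[c; MIN(a)→e](S)) → 4
  S → 5
  (π[e](γ[c; MIN(a)→e](S)) ⋈[e=a] S) → 4

|E| = 4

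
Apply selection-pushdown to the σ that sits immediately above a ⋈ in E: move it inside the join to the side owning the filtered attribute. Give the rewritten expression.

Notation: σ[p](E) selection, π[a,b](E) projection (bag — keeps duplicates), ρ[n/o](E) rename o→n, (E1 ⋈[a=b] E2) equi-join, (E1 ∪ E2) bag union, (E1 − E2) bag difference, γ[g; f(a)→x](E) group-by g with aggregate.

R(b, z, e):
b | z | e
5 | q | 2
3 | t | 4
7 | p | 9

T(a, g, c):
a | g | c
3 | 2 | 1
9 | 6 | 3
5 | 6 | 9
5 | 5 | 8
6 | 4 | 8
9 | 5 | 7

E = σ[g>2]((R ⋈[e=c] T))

σ filters on g, owned by the right side.
E' = (R ⋈[e=c] σ[g>2](T))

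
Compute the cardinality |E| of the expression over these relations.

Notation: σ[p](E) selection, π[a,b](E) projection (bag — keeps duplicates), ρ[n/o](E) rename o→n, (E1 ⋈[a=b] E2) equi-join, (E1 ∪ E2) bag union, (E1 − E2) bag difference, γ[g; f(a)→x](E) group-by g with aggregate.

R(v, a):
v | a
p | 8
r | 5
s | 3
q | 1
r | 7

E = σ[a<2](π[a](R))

Per-node cardinality:
  R → 5
  π[a](R) → 5
  σ[a<2](π[a](R)) → 1

|E| = 1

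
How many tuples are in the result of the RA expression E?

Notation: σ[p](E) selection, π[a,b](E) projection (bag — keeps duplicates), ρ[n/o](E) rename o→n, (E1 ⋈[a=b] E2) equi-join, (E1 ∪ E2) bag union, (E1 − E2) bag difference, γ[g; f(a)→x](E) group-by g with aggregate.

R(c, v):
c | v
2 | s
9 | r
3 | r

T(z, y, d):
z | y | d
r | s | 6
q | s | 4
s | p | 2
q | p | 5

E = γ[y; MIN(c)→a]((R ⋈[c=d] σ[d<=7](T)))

Subexpression sizes:
  R → 3
  T → 4
  σ[d<=7](T) → 4
  (R ⋈[c=d] σ[d<=7](T)) → 1
  γ[y; MIN(c)→a]((R ⋈[c=d] σ[d<=7](T))) → 1

|E| = 1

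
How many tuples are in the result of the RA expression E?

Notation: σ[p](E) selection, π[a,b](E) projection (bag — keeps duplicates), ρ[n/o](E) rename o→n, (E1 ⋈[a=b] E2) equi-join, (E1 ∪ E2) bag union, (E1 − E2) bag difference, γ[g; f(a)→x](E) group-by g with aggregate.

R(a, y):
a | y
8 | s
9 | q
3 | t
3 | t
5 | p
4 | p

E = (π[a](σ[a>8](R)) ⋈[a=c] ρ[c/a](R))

Stepwise |·|:
  R → 6
  σ[a>8](R) → 1
  π[a](σ[a>8](R)) → 1
  R → 6
  ρ[c/a](R) → 6
  (π[a](σ[a>8](R)) ⋈[a=c] ρ[c/a](R)) → 1

|E| = 1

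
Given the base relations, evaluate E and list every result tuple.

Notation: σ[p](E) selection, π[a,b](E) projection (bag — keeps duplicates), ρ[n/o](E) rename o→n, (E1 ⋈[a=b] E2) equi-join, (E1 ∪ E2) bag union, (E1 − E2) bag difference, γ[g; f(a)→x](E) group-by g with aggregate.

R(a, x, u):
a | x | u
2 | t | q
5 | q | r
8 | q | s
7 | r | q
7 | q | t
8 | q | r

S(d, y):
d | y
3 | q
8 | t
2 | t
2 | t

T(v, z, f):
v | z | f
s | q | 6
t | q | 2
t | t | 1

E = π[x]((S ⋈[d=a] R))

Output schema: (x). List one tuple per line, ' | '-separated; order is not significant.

Per-node cardinality:
  S → 4
  R → 6
  (S ⋈[d=a] R) → 4
  π[x]((S ⋈[d=a] R)) → 4

== RESULT ==
x
q
q
t
t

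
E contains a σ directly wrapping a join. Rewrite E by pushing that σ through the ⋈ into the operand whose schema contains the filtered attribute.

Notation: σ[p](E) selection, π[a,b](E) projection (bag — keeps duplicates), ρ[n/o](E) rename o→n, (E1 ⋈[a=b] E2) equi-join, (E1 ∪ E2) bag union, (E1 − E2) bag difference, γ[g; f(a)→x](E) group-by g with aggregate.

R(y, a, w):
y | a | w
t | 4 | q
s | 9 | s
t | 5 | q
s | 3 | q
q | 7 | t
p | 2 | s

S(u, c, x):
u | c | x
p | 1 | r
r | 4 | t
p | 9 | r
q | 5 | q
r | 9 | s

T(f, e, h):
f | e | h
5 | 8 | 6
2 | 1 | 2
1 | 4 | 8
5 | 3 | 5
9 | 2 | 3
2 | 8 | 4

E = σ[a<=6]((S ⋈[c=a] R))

σ filters on a, owned by the right side.
E' = (S ⋈[c=a] σ[a<=6](R))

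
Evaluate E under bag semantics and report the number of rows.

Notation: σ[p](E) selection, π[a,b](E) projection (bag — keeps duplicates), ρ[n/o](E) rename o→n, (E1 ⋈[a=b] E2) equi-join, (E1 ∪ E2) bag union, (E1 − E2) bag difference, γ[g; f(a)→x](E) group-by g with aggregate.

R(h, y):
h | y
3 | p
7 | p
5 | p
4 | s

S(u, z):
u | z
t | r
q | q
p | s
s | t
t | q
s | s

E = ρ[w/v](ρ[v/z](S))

Stepwise |·|:
  S → 6
  ρ[v/z](S) → 6
  ρ[w/v](ρ[v/z](S)) → 6

|E| = 6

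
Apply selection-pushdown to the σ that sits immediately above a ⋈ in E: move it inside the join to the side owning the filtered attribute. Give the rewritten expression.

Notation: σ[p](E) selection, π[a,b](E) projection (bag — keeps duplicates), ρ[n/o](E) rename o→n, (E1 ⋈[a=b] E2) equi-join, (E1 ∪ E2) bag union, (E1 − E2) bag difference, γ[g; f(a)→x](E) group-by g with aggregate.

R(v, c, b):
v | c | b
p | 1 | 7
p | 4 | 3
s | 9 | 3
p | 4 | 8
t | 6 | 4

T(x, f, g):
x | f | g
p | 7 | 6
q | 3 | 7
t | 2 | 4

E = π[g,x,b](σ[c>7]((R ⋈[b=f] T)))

σ filters on c, owned by the left side.
E' = π[g,x,b]((σ[c>7](R) ⋈[b=f] T))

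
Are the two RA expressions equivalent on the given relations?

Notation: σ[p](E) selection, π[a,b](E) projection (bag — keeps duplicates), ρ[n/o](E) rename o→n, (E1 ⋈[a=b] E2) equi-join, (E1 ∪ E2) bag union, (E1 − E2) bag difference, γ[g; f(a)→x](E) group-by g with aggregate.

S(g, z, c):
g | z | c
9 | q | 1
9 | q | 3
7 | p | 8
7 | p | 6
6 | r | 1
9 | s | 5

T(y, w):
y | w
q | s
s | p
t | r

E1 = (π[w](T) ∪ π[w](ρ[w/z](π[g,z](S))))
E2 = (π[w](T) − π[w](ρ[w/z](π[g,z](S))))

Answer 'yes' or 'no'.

E1 per-node cardinality:
  T → 3
  π[w](T) → 3
  S → 6
  π[g,z](S) → 6
  ρ[w/z](π[g,z](S)) → 6
  π[w](ρ[w/z](π[g,z](S))) → 6
  (π[w](T) ∪ π[w](ρ[w/z](π[g,z](S)))) → 9
E2 per-node cardinality:
  T → 3
  π[w](T) → 3
  S → 6
  π[g,z](S) → 6
  ρ[w/z](π[g,z](S)) → 6
  π[w](ρ[w/z](π[g,z](S))) → 6
  (π[w](T) − π[w](ρ[w/z](π[g,z](S)))) → 0

E1 result:
w
p
p
p
q
q
r
r
s
s
E2 result:
w
(0 rows)
Witness: ('p',) appears 3× in E1 but 0× in E2.

no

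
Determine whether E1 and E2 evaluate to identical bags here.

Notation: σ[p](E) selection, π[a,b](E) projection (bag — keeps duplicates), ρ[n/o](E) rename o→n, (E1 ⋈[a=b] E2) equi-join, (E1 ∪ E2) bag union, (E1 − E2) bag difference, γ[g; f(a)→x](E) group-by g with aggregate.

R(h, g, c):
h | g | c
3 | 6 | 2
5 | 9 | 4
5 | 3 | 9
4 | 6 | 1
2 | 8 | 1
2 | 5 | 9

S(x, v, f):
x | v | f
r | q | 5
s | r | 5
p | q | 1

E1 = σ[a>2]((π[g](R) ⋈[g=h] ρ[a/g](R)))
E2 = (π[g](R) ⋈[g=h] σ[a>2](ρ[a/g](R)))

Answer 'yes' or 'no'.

E1 row counts bottom-up:
  R → 6
  π[g](R) → 6
  R → 6
  ρ[a/g](R) → 6
  (π[g](R) ⋈[g=h] ρ[a/g](R)) → 3
  σ[a>2]((π[g](R) ⋈[g=h] ρ[a/g](R))) → 3
E2 row counts bottom-up:
  R → 6
  π[g](R) → 6
  R → 6
  ρ[a/g](R) → 6
  σ[a>2](ρ[a/g](R)) → 6
  (π[g](R) ⋈[g=h] σ[a>2](ρ[a/g](R))) → 3

E1 and E2 produce the same multiset:
g | h | a | c
3 | 3 | 6 | 2
5 | 5 | 3 | 9
5 | 5 | 9 | 4

yes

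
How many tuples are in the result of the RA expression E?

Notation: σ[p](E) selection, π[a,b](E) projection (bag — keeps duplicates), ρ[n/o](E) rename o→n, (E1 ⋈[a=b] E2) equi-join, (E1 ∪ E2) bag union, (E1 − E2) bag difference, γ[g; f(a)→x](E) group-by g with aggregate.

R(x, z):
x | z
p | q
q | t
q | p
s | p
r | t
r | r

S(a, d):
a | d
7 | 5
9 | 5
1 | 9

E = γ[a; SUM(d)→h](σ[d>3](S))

Per-node cardinality:
  S → 3
  σ[d>3](S) → 3
  γ[a; SUM(d)→h](σ[d>3](S)) → 3

|E| = 3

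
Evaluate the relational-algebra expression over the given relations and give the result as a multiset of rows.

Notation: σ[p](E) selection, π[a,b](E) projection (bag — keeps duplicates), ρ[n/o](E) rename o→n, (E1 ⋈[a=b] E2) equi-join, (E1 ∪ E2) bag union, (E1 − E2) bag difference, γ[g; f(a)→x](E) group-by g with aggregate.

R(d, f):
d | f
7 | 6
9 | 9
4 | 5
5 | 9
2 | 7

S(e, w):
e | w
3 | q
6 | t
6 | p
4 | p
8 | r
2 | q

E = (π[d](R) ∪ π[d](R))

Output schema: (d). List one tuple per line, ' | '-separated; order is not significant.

Stepwise |·|:
  R → 5
  π[d](R) → 5
  R → 5
  π[d](R) → 5
  (π[d](R) ∪ π[d](R)) → 10

== RESULT ==
d
2
2
4
4
5
5
7
7
9
9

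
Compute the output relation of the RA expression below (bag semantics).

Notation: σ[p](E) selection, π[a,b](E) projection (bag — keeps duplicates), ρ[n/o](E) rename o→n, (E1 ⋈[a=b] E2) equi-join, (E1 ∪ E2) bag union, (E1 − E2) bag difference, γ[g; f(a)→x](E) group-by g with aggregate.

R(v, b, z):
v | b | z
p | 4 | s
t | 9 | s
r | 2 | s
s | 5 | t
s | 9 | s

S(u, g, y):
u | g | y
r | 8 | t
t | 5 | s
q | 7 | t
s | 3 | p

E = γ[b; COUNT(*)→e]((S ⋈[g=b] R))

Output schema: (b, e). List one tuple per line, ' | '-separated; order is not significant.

Stepwise |·|:
  S → 4
  R → 5
  (S ⋈[g=b] R) → 1
  γ[b; COUNT(*)→e]((S ⋈[g=b] R)) → 1

== RESULT ==
b | e
5 | 1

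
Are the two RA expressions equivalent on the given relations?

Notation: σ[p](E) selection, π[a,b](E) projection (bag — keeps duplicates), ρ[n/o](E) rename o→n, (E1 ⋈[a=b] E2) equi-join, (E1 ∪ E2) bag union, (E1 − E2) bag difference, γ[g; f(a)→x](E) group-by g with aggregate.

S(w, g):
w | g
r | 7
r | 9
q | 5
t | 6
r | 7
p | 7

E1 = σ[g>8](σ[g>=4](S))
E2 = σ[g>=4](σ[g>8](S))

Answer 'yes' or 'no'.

E1 per-node cardinality:
  S → 6
  σ[g>=4](S) → 6
  σ[g>8](σ[g>=4](S)) → 1
E2 per-node cardinality:
  S → 6
  σ[g>8](S) → 1
  σ[g>=4](σ[g>8](S)) → 1

E1 and E2 produce the same multiset:
w | g
r | 9

yes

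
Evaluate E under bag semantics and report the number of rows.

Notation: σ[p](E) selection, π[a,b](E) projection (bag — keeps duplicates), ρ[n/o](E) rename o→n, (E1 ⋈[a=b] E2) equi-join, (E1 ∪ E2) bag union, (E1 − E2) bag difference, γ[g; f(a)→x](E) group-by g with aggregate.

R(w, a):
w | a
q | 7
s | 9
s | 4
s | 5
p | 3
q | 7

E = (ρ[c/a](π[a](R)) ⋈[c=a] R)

Per-node cardinality:
  R → 6
  π[a](R) → 6
  ρ[c/a](π[a](R)) → 6
  R → 6
  (ρ[c/a](π[a](R)) ⋈[c=a] R) → 8

|E| = 8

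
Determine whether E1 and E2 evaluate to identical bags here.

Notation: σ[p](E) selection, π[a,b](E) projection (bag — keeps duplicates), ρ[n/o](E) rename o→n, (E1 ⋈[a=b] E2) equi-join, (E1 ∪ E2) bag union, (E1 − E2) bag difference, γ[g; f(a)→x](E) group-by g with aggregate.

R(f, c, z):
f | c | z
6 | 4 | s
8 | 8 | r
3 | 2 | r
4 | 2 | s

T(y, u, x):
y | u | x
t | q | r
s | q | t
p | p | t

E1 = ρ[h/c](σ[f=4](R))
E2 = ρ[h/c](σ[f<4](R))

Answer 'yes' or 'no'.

E1 per-node cardinality:
  R → 4
  σ[f=4](R) → 1
  ρ[h/c](σ[f=4](R)) → 1
E2 per-node cardinality:
  R → 4
  σ[f<4](R) → 1
  ρ[h/c](σ[f<4](R)) → 1

E1 result:
f | h | z
4 | 2 | s
E2 result:
f | h | z
3 | 2 | r
Witness: (4, 2, 's') appears 1× in E1 but 0× in E2.

no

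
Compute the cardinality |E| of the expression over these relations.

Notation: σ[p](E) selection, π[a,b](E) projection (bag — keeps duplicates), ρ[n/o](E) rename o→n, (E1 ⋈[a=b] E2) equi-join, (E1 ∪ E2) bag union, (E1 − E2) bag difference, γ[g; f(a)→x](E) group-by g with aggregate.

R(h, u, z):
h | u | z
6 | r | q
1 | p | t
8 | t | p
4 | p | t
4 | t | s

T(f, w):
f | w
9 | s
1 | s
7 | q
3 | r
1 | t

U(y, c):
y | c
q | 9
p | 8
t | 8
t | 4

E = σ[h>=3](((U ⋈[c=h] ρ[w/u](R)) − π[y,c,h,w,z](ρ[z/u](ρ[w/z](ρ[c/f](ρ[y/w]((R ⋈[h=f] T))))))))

Row counts bottom-up:
  U → 4
  R → 5
  ρ[w/u](R) → 5
  (U ⋈[c=h] ρ[w/u](R)) → 4
  R → 5
  T → 5
  (R ⋈[h=f] T) → 2
  ρ[y/w]((R ⋈[h=f] T)) → 2
  ρ[c/f](ρ[y/w]((R ⋈[h=f] T))) → 2
  ρ[w/z](ρ[c/f](ρ[y/w]((R ⋈[h=f] T)))) → 2
  ρ[z/u](ρ[w/z](ρ[c/f](ρ[y/w]((R ⋈[h=f] T))))) → 2
  π[y,c,h,w,z](ρ[z/u](ρ[w/z](ρ[c/f](ρ[y/w]((R ⋈[h=f] T)))))) → 2
  ((U ⋈[c=h] ρ[w/u](R)) − π[y,c,h,w,z](ρ[z/u](ρ[w/z](ρ[c/f](ρ[y/w]((R ⋈[h=f] T))))))) → 4
  σ[h>=3](((U ⋈[c=h] ρ[w/u](R)) − π[y,c,h,w,z](ρ[z/u](ρ[w/z](ρ[c/f](ρ[y/w]((R ⋈[h=f] T)))))))) → 4

|E| = 4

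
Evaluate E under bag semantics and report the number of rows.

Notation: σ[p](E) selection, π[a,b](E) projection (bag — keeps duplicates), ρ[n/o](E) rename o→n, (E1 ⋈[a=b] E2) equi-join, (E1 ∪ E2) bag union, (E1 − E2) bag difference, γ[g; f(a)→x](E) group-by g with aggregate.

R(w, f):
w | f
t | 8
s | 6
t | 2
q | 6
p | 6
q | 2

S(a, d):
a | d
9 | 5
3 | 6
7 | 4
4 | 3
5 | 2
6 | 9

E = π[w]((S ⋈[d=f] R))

Stepwise |·|:
  S → 6
  R → 6
  (S ⋈[d=f] R) → 5
  π[w]((S ⋈[d=f] R)) → 5

|E| = 5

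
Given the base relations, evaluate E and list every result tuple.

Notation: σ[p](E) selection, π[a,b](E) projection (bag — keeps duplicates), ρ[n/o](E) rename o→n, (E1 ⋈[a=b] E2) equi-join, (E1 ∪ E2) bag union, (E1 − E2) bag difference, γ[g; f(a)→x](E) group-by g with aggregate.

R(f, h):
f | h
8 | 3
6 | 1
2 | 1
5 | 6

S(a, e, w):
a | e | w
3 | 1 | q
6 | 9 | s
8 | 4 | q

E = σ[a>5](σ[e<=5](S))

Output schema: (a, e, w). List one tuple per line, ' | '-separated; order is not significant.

Subexpression sizes:
  S → 3
  σ[e<=5](S) → 2
  σ[a>5](σ[e<=5](S)) → 1

== RESULT ==
a | e | w
8 | 4 | q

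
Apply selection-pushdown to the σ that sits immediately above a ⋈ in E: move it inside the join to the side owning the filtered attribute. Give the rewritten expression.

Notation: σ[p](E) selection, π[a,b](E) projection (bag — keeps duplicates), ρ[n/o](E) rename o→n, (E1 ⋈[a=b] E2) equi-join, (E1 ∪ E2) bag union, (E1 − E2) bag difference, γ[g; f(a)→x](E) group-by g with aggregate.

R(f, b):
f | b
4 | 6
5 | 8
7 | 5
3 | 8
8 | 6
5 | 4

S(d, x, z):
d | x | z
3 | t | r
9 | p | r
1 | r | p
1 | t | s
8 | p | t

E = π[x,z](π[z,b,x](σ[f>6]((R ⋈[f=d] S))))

σ filters on f, owned by the left side.
E' = π[x,z](π[z,b,x]((σ[f>6](R) ⋈[f=d] S)))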